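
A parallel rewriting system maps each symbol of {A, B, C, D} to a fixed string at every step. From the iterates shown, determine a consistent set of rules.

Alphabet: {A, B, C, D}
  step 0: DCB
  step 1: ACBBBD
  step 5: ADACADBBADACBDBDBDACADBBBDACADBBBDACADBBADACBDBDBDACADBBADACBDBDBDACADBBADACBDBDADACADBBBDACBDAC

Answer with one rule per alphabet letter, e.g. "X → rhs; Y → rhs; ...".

  step 0 ⇒ step 1: DCB ⇒ AC·BB·BD
    B ↦ BD
    C ↦ BB
    D ↦ AC
    A ↦ AD  (constrained at step 1)

A->AD, B->BD, C->BB, D->AC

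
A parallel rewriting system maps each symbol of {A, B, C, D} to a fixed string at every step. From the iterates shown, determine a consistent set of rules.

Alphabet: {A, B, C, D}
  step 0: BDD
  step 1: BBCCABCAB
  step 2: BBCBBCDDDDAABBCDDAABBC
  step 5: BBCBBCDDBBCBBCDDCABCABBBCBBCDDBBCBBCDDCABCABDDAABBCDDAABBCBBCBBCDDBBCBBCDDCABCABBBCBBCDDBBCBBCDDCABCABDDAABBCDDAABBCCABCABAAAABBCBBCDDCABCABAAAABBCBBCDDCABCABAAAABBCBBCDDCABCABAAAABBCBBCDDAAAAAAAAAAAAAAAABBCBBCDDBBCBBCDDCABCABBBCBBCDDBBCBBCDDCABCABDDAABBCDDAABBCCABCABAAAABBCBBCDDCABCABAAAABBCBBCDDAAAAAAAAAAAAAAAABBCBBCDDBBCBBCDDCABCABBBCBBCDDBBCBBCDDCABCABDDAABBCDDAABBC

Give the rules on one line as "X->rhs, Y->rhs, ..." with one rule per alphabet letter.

  step 1 ⇒ step 2: BBCCABCAB ⇒ BBC·BBC·DD·DD·AA·BBC·DD·AA·BBC
    A ↦ AA
    B ↦ BBC
    C ↦ DD
  step 0 ⇒ step 1: BDD ⇒ BBC·CAB·CAB
    D ↦ CAB

A->AA, B->BBC, C->DD, D->CAB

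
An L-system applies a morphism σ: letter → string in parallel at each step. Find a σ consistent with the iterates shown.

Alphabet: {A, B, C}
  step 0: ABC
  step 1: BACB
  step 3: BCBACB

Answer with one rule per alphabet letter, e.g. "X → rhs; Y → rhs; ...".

A->BA, B->C, C->B

  step 0 ⇒ step 1: ABC ⇒ BA·C·B
    A ↦ BA
    B ↦ C
    C ↦ B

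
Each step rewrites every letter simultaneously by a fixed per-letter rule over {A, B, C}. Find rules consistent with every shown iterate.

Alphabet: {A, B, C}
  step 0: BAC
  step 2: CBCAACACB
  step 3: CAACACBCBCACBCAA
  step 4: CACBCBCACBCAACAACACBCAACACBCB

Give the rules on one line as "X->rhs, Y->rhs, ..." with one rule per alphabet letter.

  step 3 ⇒ step 4: CAACACBCBCACBCAA ⇒ CA·CB·CB·CA·CB·CA·A·CA·A·CA·CB·CA·A·CA·CB·CB
    A ↦ CB
    B ↦ A
    C ↦ CA

A->CB, B->A, C->CA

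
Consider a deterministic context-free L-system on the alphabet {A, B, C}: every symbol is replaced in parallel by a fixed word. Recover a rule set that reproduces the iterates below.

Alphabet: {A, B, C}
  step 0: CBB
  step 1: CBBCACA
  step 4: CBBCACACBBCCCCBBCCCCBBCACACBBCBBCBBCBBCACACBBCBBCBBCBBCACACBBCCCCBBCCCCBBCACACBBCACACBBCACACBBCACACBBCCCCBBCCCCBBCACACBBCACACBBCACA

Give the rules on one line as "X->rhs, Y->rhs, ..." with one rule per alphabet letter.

  step 0 ⇒ step 1: CBB ⇒ CBB·CA·CA
    B ↦ CA
    C ↦ CBB
    A ↦ CCC  (constrained at step 1)

A->CCC, B->CA, C->CBB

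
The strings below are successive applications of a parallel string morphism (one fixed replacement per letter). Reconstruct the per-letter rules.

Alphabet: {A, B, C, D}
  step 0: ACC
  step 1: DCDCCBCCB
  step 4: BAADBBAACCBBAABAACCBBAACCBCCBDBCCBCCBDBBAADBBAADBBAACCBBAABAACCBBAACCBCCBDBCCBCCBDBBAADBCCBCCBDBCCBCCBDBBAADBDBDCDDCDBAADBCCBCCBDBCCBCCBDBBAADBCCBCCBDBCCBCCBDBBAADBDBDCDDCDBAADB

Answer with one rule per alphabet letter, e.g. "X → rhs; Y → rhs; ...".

A->DCD, B->DB, C->CCB, D->BAA

  step 0 ⇒ step 1: ACC ⇒ DCD·CCB·CCB
    A ↦ DCD
    C ↦ CCB
    B ↦ DB  (constrained at step 1)
    D ↦ BAA  (constrained at step 1)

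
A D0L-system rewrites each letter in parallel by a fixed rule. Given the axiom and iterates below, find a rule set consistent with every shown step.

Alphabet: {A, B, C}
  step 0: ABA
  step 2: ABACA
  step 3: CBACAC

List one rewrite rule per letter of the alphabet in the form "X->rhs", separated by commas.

A->C, B->BA, C->A

  step 2 ⇒ step 3: ABACA ⇒ C·BA·C·A·C
    A ↦ C
    B ↦ BA
    C ↦ A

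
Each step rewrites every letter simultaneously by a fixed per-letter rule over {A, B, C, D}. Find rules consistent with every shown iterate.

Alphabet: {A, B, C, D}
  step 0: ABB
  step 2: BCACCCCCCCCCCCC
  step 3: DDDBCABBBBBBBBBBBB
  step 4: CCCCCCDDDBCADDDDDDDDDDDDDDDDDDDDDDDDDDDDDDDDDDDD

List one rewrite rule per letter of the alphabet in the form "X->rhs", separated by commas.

  step 3 ⇒ step 4: DDDBCABBBBBBBBBBBB ⇒ CC·CC·CC·DDD·B·CA·DDD·DDD·DDD·DDD·DDD·DDD·DDD·DDD·DDD·DDD·DDD·DDD
    A ↦ CA
    B ↦ DDD
    C ↦ B
    D ↦ CC

A->CA, B->DDD, C->B, D->CC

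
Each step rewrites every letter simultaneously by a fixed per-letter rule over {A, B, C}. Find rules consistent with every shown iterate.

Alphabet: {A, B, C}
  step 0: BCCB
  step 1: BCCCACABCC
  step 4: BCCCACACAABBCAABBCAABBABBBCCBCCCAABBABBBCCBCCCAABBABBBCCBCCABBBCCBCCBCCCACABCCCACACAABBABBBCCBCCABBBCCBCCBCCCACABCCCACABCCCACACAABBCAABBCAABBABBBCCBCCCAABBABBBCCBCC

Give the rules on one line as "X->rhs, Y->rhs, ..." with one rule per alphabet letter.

  step 0 ⇒ step 1: BCCB ⇒ BCC·CA·CA·BCC
    B ↦ BCC
    C ↦ CA
    A ↦ ABB  (constrained at step 1)

A->ABB, B->BCC, C->CA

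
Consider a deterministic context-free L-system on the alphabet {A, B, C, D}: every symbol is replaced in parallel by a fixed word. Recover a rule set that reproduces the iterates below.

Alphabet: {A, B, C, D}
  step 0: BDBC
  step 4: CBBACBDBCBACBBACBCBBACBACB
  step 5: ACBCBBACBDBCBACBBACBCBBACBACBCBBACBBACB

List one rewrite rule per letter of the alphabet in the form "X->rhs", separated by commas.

A->B, B->CB, C->A, D->DB

  step 4 ⇒ step 5: CBBACBDBCBACBBACBCBBACBACB ⇒ A·CB·CB·B·A·CB·DB·CB·A·CB·B·A·CB·CB·B·A·CB·A·CB·CB·B·A·CB·B·A·CB
    A ↦ B
    B ↦ CB
    C ↦ A
    D ↦ DB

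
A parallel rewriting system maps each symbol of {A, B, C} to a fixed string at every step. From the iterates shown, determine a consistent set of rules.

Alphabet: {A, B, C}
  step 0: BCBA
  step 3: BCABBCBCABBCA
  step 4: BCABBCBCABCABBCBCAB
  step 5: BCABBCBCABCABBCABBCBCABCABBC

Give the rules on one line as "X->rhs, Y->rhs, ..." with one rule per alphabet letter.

  step 4 ⇒ step 5: BCABBCBCABCABBCBCAB ⇒ BC·A·B·BC·BC·A·BC·A·B·BC·A·B·BC·BC·A·BC·A·B·BC
    A ↦ B
    B ↦ BC
    C ↦ A

A->B, B->BC, C->A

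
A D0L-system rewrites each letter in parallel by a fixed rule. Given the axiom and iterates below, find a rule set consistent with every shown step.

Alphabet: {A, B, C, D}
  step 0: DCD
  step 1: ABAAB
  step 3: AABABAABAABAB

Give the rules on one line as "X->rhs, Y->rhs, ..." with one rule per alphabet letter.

A->CD, B->D, C->A, D->AB

  step 0 ⇒ step 1: DCD ⇒ AB·A·AB
    C ↦ A
    D ↦ AB
    A ↦ CD  (constrained at step 1)
    B ↦ D  (constrained at step 1)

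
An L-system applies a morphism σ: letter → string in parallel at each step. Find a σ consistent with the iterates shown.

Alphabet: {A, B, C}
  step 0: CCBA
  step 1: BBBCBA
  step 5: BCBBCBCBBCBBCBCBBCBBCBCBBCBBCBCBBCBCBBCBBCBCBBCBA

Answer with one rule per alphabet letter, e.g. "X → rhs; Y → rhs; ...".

  step 0 ⇒ step 1: CCBA ⇒ B·B·BC·BA
    A ↦ BA
    B ↦ BC
    C ↦ B

A->BA, B->BC, C->B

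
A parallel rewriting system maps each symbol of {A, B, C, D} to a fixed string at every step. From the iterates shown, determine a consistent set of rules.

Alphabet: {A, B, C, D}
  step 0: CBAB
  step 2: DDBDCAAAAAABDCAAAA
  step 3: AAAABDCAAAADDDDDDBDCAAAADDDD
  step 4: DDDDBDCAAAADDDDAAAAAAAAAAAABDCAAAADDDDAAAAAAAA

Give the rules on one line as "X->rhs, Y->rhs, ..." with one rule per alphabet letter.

  step 3 ⇒ step 4: AAAABDCAAAADDDDDDBDCAAAADDDD ⇒ D·D·D·D·BDC·AA·AA·D·D·D·D·AA·AA·AA·AA·AA·AA·BDC·AA·AA·D·D·D·D·AA·AA·AA·AA
    A ↦ D
    B ↦ BDC
    C ↦ AA
    D ↦ AA

A->D, B->BDC, C->AA, D->AA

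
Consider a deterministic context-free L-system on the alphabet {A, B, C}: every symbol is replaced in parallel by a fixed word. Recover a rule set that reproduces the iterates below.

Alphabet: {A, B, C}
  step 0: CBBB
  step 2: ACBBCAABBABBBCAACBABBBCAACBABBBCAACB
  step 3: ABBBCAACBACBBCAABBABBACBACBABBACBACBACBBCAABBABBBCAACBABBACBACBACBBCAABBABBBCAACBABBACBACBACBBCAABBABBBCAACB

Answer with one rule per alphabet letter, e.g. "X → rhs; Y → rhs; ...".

  step 2 ⇒ step 3: ACBBCAABBABBBCAACBABBBCAACBABBBCAACB ⇒ ABB·BCA·ACB·ACB·BCA·ABB·ABB·ACB·ACB·ABB·ACB·ACB·ACB·BCA·ABB·ABB·BCA·ACB·ABB·ACB·ACB·ACB·BCA·ABB·ABB·BCA·ACB·ABB·ACB·ACB·ACB·BCA·ABB·ABB·BCA·ACB
    A ↦ ABB
    B ↦ ACB
    C ↦ BCA

A->ABB, B->ACB, C->BCA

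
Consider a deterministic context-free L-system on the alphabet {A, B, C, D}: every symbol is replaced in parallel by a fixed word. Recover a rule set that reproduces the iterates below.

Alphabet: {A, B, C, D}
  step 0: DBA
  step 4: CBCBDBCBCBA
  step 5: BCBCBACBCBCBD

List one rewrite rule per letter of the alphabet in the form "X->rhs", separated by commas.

  step 4 ⇒ step 5: CBCBDBCBCBA ⇒ B·C·B·C·BA·C·B·C·B·C·BD
    A ↦ BD
    B ↦ C
    C ↦ B
    D ↦ BA

A->BD, B->C, C->B, D->BA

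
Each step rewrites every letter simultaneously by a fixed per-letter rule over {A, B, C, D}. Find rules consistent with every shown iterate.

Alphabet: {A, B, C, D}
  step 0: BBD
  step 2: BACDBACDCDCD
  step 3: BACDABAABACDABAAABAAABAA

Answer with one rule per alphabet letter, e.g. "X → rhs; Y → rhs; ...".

A->CD, B->BA, C->AB, D->AA

  step 2 ⇒ step 3: BACDBACDCDCD ⇒ BA·CD·AB·AA·BA·CD·AB·AA·AB·AA·AB·AA
    A ↦ CD
    B ↦ BA
    C ↦ AB
    D ↦ AA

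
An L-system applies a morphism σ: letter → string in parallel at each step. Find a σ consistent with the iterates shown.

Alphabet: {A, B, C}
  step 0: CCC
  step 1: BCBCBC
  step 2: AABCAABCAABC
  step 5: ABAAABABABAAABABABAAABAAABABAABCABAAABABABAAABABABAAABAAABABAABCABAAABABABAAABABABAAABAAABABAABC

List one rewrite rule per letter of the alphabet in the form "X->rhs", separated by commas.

  step 1 ⇒ step 2: BCBCBC ⇒ AA·BC·AA·BC·AA·BC
    B ↦ AA
    C ↦ BC
    A ↦ AB  (constrained at step 2)

A->AB, B->AA, C->BC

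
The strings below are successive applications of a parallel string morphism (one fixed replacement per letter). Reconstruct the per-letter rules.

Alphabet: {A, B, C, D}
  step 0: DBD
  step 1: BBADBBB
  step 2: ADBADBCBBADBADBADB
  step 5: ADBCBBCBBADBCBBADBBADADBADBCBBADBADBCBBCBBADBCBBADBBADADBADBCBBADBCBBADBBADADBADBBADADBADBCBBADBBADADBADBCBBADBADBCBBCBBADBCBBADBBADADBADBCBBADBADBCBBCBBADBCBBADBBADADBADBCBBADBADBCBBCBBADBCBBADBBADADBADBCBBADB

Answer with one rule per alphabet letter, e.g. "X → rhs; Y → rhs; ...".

A->C, B->ADB, C->BAD, D->BB

  step 1 ⇒ step 2: BBADBBB ⇒ ADB·ADB·C·BB·ADB·ADB·ADB
    A ↦ C
    B ↦ ADB
    D ↦ BB
    C ↦ BAD  (constrained at step 2)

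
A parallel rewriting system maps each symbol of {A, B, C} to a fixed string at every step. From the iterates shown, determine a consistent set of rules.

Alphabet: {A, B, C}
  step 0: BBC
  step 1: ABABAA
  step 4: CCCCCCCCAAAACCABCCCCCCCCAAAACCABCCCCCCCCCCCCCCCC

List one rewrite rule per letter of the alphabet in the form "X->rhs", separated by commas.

A->CC, B->AB, C->AA

  step 0 ⇒ step 1: BBC ⇒ AB·AB·AA
    B ↦ AB
    C ↦ AA
    A ↦ CC  (constrained at step 1)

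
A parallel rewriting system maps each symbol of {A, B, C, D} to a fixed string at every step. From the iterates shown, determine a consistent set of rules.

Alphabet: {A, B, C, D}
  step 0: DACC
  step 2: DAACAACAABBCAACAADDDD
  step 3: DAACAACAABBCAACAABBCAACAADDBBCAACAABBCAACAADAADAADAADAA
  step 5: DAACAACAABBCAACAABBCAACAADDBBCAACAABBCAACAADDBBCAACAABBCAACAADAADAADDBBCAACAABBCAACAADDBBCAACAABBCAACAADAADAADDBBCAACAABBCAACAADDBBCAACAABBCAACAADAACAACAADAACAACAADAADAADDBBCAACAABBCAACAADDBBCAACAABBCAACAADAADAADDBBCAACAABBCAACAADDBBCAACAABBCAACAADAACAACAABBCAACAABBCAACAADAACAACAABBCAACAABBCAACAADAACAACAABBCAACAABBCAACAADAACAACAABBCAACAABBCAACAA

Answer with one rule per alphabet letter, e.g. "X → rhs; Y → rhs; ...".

A->CAA, B->D, C->BB, D->DAA

  step 2 ⇒ step 3: DAACAACAABBCAACAADDDD ⇒ DAA·CAA·CAA·BB·CAA·CAA·BB·CAA·CAA·D·D·BB·CAA·CAA·BB·CAA·CAA·DAA·DAA·DAA·DAA
    A ↦ CAA
    B ↦ D
    C ↦ BB
    D ↦ DAA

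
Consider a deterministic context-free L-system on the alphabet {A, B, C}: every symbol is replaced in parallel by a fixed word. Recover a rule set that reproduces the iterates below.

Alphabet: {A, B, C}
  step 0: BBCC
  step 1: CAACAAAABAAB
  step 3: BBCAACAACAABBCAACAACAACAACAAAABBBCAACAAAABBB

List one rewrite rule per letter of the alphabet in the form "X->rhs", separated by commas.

  step 0 ⇒ step 1: BBCC ⇒ CAA·CAA·AAB·AAB
    B ↦ CAA
    C ↦ AAB
    A ↦ B  (constrained at step 1)

A->B, B->CAA, C->AAB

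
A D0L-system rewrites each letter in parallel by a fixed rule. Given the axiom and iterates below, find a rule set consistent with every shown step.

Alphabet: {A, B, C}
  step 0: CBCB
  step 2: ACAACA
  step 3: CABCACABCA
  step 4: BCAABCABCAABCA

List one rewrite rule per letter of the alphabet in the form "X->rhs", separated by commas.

  step 3 ⇒ step 4: CABCACABCA ⇒ B·CA·A·B·CA·B·CA·A·B·CA
    A ↦ CA
    B ↦ A
    C ↦ B

A->CA, B->A, C->B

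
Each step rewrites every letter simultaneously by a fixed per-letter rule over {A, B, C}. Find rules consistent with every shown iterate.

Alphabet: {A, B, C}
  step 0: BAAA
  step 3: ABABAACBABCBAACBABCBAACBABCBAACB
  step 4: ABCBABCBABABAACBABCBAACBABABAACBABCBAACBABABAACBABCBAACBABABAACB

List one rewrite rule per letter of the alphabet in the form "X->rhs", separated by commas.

  step 3 ⇒ step 4: ABABAACBABCBAACBABCBAACBABCBAACB ⇒ AB·CB·AB·CB·AB·AB·AA·CB·AB·CB·AA·CB·AB·AB·AA·CB·AB·CB·AA·CB·AB·AB·AA·CB·AB·CB·AA·CB·AB·AB·AA·CB
    A ↦ AB
    B ↦ CB
    C ↦ AA

A->AB, B->CB, C->AA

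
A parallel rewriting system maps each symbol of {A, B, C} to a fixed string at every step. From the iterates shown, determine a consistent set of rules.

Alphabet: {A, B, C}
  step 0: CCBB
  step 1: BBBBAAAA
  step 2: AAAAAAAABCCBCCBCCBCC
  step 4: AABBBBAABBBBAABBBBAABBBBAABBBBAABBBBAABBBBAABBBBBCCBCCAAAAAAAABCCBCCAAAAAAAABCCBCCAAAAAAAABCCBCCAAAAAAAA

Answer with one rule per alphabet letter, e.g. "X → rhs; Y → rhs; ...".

  step 1 ⇒ step 2: BBBBAAAA ⇒ AA·AA·AA·AA·BCC·BCC·BCC·BCC
    A ↦ BCC
    B ↦ AA
  step 0 ⇒ step 1: CCBB ⇒ BB·BB·AA·AA
    C ↦ BB

A->BCC, B->AA, C->BB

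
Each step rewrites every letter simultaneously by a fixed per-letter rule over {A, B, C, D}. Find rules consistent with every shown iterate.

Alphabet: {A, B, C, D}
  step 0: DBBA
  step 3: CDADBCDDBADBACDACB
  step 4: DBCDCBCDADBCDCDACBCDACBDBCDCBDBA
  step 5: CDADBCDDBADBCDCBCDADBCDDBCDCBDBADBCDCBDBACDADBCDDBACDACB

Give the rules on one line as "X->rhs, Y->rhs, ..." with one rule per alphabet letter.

  step 4 ⇒ step 5: DBCDCBCDADBCDCDACBCDACBDBCDCBDBA ⇒ CD·A·DB·CD·DB·A·DB·CD·CB·CD·A·DB·CD·DB·CD·CB·DB·A·DB·CD·CB·DB·A·CD·A·DB·CD·DB·A·CD·A·CB
    A ↦ CB
    B ↦ A
    C ↦ DB
    D ↦ CD

A->CB, B->A, C->DB, D->CD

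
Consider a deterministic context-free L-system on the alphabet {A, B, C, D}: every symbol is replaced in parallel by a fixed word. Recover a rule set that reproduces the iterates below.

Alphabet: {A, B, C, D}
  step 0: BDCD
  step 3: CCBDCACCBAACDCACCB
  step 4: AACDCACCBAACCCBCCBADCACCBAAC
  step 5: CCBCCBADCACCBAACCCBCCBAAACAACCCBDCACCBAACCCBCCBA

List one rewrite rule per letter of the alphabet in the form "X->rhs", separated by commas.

A->CCB, B->C, C->A, D->DC

  step 4 ⇒ step 5: AACDCACCBAACCCBCCBADCACCBAAC ⇒ CCB·CCB·A·DC·A·CCB·A·A·C·CCB·CCB·A·A·A·C·A·A·C·CCB·DC·A·CCB·A·A·C·CCB·CCB·A
    A ↦ CCB
    B ↦ C
    C ↦ A
    D ↦ DC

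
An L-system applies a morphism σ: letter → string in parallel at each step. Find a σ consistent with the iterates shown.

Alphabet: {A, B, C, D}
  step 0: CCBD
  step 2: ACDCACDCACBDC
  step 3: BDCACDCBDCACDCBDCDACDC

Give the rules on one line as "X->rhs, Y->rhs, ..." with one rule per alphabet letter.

  step 2 ⇒ step 3: ACDCACDCACBDC ⇒ B·DC·AC·DC·B·DC·AC·DC·B·DC·D·AC·DC
    A ↦ B
    B ↦ D
    C ↦ DC
    D ↦ AC

A->B, B->D, C->DC, D->AC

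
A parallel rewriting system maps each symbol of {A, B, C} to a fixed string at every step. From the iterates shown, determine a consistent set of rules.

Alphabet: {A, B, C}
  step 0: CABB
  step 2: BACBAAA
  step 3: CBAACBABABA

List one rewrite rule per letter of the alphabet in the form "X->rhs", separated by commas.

  step 2 ⇒ step 3: BACBAAA ⇒ C·BA·A·C·BA·BA·BA
    A ↦ BA
    B ↦ C
    C ↦ A

A->BA, B->C, C->A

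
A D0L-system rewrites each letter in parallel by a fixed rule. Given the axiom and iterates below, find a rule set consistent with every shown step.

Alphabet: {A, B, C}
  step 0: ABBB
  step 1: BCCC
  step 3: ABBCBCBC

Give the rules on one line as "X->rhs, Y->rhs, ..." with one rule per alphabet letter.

  step 0 ⇒ step 1: ABBB ⇒ B·C·C·C
    A ↦ B
    B ↦ C
    C ↦ AB  (constrained at step 1)

A->B, B->C, C->AB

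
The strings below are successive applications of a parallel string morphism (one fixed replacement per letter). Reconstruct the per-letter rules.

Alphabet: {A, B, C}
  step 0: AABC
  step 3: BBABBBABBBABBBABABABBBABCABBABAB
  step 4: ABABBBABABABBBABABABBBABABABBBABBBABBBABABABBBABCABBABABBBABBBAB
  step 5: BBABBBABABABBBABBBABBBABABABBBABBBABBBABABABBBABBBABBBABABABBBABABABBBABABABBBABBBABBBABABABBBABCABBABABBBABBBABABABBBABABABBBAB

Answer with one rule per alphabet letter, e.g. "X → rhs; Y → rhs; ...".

A->BB, B->AB, C->CA

  step 4 ⇒ step 5: ABABBBABABABBBABABABBBABABABBBABBBABBBABABABBBABCABBABABBBABBBAB ⇒ BB·AB·BB·AB·AB·AB·BB·AB·BB·AB·BB·AB·AB·AB·BB·AB·BB·AB·BB·AB·AB·AB·BB·AB·BB·AB·BB·AB·AB·AB·BB·AB·AB·AB·BB·AB·AB·AB·BB·AB·BB·AB·BB·AB·AB·AB·BB·AB·CA·BB·AB·AB·BB·AB·BB·AB·AB·AB·BB·AB·AB·AB·BB·AB
    A ↦ BB
    B ↦ AB
    C ↦ CA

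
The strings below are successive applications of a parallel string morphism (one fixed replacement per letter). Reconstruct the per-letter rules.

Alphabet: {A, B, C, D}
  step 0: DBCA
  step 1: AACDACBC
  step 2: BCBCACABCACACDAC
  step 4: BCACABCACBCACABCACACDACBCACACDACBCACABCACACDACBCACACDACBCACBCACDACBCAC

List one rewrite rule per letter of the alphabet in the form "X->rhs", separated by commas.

  step 1 ⇒ step 2: AACDACBC ⇒ BC·BC·AC·A·BC·AC·ACD·AC
    A ↦ BC
    B ↦ ACD
    C ↦ AC
    D ↦ A

A->BC, B->ACD, C->AC, D->A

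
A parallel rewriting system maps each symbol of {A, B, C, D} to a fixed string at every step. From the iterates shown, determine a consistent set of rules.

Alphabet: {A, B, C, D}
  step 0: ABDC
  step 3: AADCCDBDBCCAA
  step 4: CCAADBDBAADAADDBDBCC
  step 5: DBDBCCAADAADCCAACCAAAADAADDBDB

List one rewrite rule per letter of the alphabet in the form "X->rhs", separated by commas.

  step 4 ⇒ step 5: CCAADBDBAADAADDBDBCC ⇒ DB·DB·C·C·AA·D·AA·D·C·C·AA·C·C·AA·AA·D·AA·D·DB·DB
    A ↦ C
    B ↦ D
    C ↦ DB
    D ↦ AA

A->C, B->D, C->DB, D->AA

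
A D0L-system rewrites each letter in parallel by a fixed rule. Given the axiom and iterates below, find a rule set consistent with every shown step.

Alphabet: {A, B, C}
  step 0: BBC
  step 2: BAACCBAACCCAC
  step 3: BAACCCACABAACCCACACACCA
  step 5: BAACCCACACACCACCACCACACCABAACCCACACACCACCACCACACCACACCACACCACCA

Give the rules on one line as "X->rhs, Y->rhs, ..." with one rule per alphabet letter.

A->C, B->BAA, C->CA

  step 2 ⇒ step 3: BAACCBAACCCAC ⇒ BAA·C·C·CA·CA·BAA·C·C·CA·CA·CA·C·CA
    A ↦ C
    B ↦ BAA
    C ↦ CA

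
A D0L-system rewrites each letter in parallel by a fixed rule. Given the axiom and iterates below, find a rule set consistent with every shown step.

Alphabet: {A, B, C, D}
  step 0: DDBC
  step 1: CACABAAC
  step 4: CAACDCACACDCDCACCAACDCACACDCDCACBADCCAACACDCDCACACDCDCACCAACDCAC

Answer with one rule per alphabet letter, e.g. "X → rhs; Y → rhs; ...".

A->DC, B->BA, C->AC, D->CA

  step 0 ⇒ step 1: DDBC ⇒ CA·CA·BA·AC
    B ↦ BA
    C ↦ AC
    D ↦ CA
    A ↦ DC  (constrained at step 1)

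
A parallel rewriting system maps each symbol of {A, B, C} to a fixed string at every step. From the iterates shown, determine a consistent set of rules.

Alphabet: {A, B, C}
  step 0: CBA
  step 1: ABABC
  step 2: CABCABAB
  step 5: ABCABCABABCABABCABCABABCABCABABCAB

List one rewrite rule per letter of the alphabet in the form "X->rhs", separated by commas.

A->C, B->AB, C->AB

  step 1 ⇒ step 2: ABABC ⇒ C·AB·C·AB·AB
    A ↦ C
    B ↦ AB
    C ↦ AB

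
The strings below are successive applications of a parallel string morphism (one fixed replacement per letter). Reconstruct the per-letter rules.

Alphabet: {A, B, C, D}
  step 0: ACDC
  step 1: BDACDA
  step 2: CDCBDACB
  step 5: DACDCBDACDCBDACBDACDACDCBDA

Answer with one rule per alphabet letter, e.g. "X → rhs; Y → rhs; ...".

  step 1 ⇒ step 2: BDACDA ⇒ CD·C·B·DA·C·B
    A ↦ B
    B ↦ CD
    C ↦ DA
    D ↦ C

A->B, B->CD, C->DA, D->C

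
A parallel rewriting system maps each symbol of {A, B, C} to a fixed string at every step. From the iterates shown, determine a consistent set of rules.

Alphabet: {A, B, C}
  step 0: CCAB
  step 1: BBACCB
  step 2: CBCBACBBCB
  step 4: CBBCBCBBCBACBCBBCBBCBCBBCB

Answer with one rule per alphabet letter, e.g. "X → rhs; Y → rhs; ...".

  step 1 ⇒ step 2: BBACCB ⇒ CB·CB·AC·B·B·CB
    A ↦ AC
    B ↦ CB
    C ↦ B

A->AC, B->CB, C->B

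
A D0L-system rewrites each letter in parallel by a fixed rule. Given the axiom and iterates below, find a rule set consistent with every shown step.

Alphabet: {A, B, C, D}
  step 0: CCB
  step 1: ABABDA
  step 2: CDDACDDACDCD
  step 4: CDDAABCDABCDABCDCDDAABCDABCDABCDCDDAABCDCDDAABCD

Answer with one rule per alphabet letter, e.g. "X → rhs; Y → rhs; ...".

A->CD, B->DA, C->AB, D->CD

  step 1 ⇒ step 2: ABABDA ⇒ CD·DA·CD·DA·CD·CD
    A ↦ CD
    B ↦ DA
    D ↦ CD
  step 0 ⇒ step 1: CCB ⇒ AB·AB·DA
    C ↦ AB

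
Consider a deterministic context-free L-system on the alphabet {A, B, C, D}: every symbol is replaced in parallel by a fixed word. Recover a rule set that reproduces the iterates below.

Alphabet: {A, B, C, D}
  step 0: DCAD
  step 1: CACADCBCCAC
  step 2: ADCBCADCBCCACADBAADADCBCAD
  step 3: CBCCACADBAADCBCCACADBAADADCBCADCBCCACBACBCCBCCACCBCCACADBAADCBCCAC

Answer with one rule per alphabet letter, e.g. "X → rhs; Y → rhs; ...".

  step 2 ⇒ step 3: ADCBCADCBCCACADBAADADCBCAD ⇒ CBC·CAC·AD·BA·AD·CBC·CAC·AD·BA·AD·AD·CBC·AD·CBC·CAC·BA·CBC·CBC·CAC·CBC·CAC·AD·BA·AD·CBC·CAC
    A ↦ CBC
    B ↦ BA
    C ↦ AD
    D ↦ CAC

A->CBC, B->BA, C->AD, D->CAC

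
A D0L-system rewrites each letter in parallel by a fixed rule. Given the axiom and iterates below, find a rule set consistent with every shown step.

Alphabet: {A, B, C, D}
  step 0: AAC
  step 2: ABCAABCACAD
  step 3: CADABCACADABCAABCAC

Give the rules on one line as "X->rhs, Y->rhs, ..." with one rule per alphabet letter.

  step 2 ⇒ step 3: ABCAABCACAD ⇒ CA·D·AB·CA·CA·D·AB·CA·AB·CA·C
    A ↦ CA
    B ↦ D
    C ↦ AB
    D ↦ C

A->CA, B->D, C->AB, D->C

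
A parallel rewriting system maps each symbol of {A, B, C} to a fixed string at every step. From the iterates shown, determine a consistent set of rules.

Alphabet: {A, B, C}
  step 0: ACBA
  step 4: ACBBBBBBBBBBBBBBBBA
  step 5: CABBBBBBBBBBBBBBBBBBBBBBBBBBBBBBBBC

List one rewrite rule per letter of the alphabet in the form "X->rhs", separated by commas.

A->C, B->BB, C->A

  step 4 ⇒ step 5: ACBBBBBBBBBBBBBBBBA ⇒ C·A·BB·BB·BB·BB·BB·BB·BB·BB·BB·BB·BB·BB·BB·BB·BB·BB·C
    A ↦ C
    B ↦ BB
    C ↦ A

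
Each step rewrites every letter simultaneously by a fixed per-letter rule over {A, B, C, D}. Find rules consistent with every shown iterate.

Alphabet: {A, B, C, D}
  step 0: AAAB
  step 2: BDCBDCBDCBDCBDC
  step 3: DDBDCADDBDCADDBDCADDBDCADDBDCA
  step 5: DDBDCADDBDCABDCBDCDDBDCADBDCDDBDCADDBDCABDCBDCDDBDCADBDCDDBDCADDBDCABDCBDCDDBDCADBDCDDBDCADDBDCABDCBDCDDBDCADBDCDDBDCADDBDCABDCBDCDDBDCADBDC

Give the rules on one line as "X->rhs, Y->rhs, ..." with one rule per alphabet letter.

A->D, B->DD, C->A, D->BDC

  step 2 ⇒ step 3: BDCBDCBDCBDCBDC ⇒ DD·BDC·A·DD·BDC·A·DD·BDC·A·DD·BDC·A·DD·BDC·A
    B ↦ DD
    C ↦ A
    D ↦ BDC
    A ↦ D  (constrained at step 0)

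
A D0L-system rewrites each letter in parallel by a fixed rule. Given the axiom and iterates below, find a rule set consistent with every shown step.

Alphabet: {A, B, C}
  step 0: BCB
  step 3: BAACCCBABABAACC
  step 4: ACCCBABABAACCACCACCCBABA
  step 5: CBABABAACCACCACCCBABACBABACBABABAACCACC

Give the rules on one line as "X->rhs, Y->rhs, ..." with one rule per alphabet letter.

  step 4 ⇒ step 5: ACCCBABABAACCACCACCCBABA ⇒ C·BA·BA·BA·AC·C·AC·C·AC·C·C·BA·BA·C·BA·BA·C·BA·BA·BA·AC·C·AC·C
    A ↦ C
    B ↦ AC
    C ↦ BA

A->C, B->AC, C->BA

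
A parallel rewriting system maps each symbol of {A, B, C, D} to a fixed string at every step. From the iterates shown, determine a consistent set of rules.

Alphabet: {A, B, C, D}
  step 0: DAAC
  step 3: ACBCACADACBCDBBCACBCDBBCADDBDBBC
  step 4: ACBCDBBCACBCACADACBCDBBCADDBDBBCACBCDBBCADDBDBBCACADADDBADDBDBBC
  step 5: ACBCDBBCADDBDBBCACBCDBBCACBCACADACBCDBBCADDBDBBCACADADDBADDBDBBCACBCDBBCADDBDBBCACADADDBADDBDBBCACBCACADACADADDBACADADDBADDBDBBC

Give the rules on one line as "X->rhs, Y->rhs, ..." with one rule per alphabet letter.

  step 4 ⇒ step 5: ACBCDBBCACBCACADACBCDBBCADDBDBBCACBCDBBCADDBDBBCACADADDBADDBDBBC ⇒ AC·BC·DB·BC·AD·DB·DB·BC·AC·BC·DB·BC·AC·BC·AC·AD·AC·BC·DB·BC·AD·DB·DB·BC·AC·AD·AD·DB·AD·DB·DB·BC·AC·BC·DB·BC·AD·DB·DB·BC·AC·AD·AD·DB·AD·DB·DB·BC·AC·BC·AC·AD·AC·AD·AD·DB·AC·AD·AD·DB·AD·DB·DB·BC
    A ↦ AC
    B ↦ DB
    C ↦ BC
    D ↦ AD

A->AC, B->DB, C->BC, D->AD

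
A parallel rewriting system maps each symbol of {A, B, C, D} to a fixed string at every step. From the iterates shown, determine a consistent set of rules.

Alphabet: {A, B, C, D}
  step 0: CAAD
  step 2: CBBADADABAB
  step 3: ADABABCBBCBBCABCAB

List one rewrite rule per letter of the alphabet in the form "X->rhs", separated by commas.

A->C, B->AB, C->AD, D->BB

  step 2 ⇒ step 3: CBBADADABAB ⇒ AD·AB·AB·C·BB·C·BB·C·AB·C·AB
    A ↦ C
    B ↦ AB
    C ↦ AD
    D ↦ BB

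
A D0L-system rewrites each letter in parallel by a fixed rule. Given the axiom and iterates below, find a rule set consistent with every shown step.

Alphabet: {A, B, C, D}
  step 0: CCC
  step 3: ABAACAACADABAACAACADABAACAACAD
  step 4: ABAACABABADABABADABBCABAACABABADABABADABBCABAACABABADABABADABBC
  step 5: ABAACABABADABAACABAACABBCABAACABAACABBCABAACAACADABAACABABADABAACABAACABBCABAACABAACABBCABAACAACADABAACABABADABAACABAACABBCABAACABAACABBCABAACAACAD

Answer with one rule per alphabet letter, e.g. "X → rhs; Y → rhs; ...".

A->AB, B->AAC, C->AD, D->BC

  step 4 ⇒ step 5: ABAACABABADABABADABBCABAACABABADABABADABBCABAACABABADABABADABBC ⇒ AB·AAC·AB·AB·AD·AB·AAC·AB·AAC·AB·BC·AB·AAC·AB·AAC·AB·BC·AB·AAC·AAC·AD·AB·AAC·AB·AB·AD·AB·AAC·AB·AAC·AB·BC·AB·AAC·AB·AAC·AB·BC·AB·AAC·AAC·AD·AB·AAC·AB·AB·AD·AB·AAC·AB·AAC·AB·BC·AB·AAC·AB·AAC·AB·BC·AB·AAC·AAC·AD
    A ↦ AB
    B ↦ AAC
    C ↦ AD
    D ↦ BC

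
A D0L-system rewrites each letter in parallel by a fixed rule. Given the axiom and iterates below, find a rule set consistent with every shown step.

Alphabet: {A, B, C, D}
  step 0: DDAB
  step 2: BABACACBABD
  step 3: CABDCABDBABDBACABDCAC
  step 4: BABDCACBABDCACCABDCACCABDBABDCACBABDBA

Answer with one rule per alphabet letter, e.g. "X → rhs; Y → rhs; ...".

A->BD, B->CA, C->BA, D->C

  step 3 ⇒ step 4: CABDCABDBABDBACABDCAC ⇒ BA·BD·CA·C·BA·BD·CA·C·CA·BD·CA·C·CA·BD·BA·BD·CA·C·BA·BD·BA
    A ↦ BD
    B ↦ CA
    C ↦ BA
    D ↦ C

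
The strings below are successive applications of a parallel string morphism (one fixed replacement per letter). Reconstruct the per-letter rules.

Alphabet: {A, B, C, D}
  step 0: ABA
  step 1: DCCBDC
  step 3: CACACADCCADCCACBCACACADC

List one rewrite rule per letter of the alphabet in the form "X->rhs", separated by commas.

  step 0 ⇒ step 1: ABA ⇒ DC·CB·DC
    A ↦ DC
    B ↦ CB
    C ↦ CA  (constrained at step 1)
    D ↦ CC  (constrained at step 1)

A->DC, B->CB, C->CA, D->CC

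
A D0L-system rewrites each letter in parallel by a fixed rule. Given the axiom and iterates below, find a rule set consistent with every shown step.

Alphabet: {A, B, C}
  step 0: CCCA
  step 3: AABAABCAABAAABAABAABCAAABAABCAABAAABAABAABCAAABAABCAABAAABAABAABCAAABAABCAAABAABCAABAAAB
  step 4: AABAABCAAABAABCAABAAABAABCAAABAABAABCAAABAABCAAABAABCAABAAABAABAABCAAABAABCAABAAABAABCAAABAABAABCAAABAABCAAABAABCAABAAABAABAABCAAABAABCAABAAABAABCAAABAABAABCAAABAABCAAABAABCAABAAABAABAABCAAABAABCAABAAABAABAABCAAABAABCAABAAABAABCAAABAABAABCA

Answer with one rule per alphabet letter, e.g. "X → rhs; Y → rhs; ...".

  step 3 ⇒ step 4: AABAABCAABAAABAABAABCAAABAABCAABAAABAABAABCAAABAABCAABAAABAABAABCAAABAABCAAABAABCAABAAAB ⇒ AAB·AAB·CA·AAB·AAB·CA·ABA·AAB·AAB·CA·AAB·AAB·AAB·CA·AAB·AAB·CA·AAB·AAB·CA·ABA·AAB·AAB·AAB·CA·AAB·AAB·CA·ABA·AAB·AAB·CA·AAB·AAB·AAB·CA·AAB·AAB·CA·AAB·AAB·CA·ABA·AAB·AAB·AAB·CA·AAB·AAB·CA·ABA·AAB·AAB·CA·AAB·AAB·AAB·CA·AAB·AAB·CA·AAB·AAB·CA·ABA·AAB·AAB·AAB·CA·AAB·AAB·CA·ABA·AAB·AAB·AAB·CA·AAB·AAB·CA·ABA·AAB·AAB·CA·AAB·AAB·AAB·CA
    A ↦ AAB
    B ↦ CA
    C ↦ ABA

A->AAB, B->CA, C->ABA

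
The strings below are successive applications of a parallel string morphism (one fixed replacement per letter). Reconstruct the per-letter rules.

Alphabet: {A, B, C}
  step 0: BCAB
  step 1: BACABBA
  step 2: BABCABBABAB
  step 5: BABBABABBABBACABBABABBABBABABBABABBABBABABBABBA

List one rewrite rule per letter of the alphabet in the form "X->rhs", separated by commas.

  step 1 ⇒ step 2: BACABBA ⇒ BA·B·CA·B·BA·BA·B
    A ↦ B
    B ↦ BA
    C ↦ CA

A->B, B->BA, C->CA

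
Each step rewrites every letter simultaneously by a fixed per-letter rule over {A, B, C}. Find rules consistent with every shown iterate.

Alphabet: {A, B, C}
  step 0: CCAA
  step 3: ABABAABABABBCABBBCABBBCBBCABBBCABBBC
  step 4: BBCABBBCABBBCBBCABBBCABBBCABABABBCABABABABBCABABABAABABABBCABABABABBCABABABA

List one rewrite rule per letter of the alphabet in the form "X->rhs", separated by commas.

  step 3 ⇒ step 4: ABABAABABABBCABBBCABBBCBBCABBBCABBBC ⇒ BBC·AB·BBC·AB·BBC·BBC·AB·BBC·AB·BBC·AB·AB·A·BBC·AB·AB·AB·A·BBC·AB·AB·AB·A·AB·AB·A·BBC·AB·AB·AB·A·BBC·AB·AB·AB·A
    A ↦ BBC
    B ↦ AB
    C ↦ A

A->BBC, B->AB, C->A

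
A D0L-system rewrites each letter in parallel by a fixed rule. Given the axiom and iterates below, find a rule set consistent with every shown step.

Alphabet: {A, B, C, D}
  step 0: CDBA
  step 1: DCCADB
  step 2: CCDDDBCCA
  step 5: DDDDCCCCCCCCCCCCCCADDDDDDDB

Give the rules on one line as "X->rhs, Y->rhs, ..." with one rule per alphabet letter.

A->DB, B->A, C->D, D->CC

  step 1 ⇒ step 2: DCCADB ⇒ CC·D·D·DB·CC·A
    A ↦ DB
    B ↦ A
    C ↦ D
    D ↦ CC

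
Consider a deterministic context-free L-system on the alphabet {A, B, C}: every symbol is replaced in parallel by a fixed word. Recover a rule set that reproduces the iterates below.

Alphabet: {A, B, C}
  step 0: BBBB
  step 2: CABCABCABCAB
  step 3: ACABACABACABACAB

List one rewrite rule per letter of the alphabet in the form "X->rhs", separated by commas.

  step 2 ⇒ step 3: CABCABCABCAB ⇒ A·C·AB·A·C·AB·A·C·AB·A·C·AB
    A ↦ C
    B ↦ AB
    C ↦ A

A->C, B->AB, C->A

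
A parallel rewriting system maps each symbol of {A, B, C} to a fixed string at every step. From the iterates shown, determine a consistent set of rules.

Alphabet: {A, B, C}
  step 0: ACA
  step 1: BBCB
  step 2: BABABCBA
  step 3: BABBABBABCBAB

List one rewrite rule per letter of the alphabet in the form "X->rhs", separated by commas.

  step 2 ⇒ step 3: BABABCBA ⇒ BA·B·BA·B·BA·BC·BA·B
    A ↦ B
    B ↦ BA
    C ↦ BC

A->B, B->BA, C->BC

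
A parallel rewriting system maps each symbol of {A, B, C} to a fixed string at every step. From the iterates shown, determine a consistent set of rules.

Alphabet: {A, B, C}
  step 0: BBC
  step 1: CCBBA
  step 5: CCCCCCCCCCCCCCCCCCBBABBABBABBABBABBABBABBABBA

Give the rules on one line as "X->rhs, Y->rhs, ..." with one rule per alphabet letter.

A->C, B->C, C->BBA

  step 0 ⇒ step 1: BBC ⇒ C·C·BBA
    B ↦ C
    C ↦ BBA
    A ↦ C  (constrained at step 1)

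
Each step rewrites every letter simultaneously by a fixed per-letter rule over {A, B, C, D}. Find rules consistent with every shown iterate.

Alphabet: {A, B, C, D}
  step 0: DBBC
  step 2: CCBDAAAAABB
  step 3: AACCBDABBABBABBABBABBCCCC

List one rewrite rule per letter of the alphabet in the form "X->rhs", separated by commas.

  step 2 ⇒ step 3: CCBDAAAAABB ⇒ A·A·CC·BD·ABB·ABB·ABB·ABB·ABB·CC·CC
    A ↦ ABB
    B ↦ CC
    C ↦ A
    D ↦ BD

A->ABB, B->CC, C->A, D->BD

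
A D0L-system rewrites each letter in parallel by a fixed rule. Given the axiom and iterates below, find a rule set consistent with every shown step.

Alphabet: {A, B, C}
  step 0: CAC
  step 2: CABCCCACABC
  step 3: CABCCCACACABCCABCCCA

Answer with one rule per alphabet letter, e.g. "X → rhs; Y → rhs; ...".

  step 2 ⇒ step 3: CABCCCACABC ⇒ CA·BC·C·CA·CA·CA·BC·CA·BC·C·CA
    A ↦ BC
    B ↦ C
    C ↦ CA

A->BC, B->C, C->CA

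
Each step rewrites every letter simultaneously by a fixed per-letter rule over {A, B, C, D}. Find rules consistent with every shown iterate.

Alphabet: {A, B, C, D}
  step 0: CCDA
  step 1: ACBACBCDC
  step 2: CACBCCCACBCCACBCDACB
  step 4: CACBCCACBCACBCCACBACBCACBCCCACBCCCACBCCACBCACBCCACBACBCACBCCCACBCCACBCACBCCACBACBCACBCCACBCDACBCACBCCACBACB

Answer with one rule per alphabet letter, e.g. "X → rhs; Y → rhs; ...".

A->C, B->CC, C->ACB, D->CD

  step 1 ⇒ step 2: ACBACBCDC ⇒ C·ACB·CC·C·ACB·CC·ACB·CD·ACB
    A ↦ C
    B ↦ CC
    C ↦ ACB
    D ↦ CD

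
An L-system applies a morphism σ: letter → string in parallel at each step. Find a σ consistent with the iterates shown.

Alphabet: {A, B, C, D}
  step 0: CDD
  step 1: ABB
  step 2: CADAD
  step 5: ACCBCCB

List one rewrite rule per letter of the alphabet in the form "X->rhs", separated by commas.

  step 1 ⇒ step 2: ABB ⇒ C·AD·AD
    A ↦ C
    B ↦ AD
  step 0 ⇒ step 1: CDD ⇒ A·B·B
    C ↦ A
  step 0 ⇒ step 1: CDD ⇒ A·B·B
    D ↦ B

A->C, B->AD, C->A, D->B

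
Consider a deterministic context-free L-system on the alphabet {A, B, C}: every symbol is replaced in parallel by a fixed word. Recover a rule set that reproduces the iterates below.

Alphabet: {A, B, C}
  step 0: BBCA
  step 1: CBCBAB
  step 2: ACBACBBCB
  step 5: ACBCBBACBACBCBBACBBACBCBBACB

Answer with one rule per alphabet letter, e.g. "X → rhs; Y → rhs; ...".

A->B, B->CB, C->A

  step 1 ⇒ step 2: CBCBAB ⇒ A·CB·A·CB·B·CB
    A ↦ B
    B ↦ CB
    C ↦ A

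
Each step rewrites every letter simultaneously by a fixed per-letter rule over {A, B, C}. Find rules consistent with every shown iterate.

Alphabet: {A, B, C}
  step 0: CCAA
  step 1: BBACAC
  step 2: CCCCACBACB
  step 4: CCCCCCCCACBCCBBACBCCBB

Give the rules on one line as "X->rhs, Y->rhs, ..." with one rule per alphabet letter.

A->AC, B->CC, C->B

  step 1 ⇒ step 2: BBACAC ⇒ CC·CC·AC·B·AC·B
    A ↦ AC
    B ↦ CC
    C ↦ B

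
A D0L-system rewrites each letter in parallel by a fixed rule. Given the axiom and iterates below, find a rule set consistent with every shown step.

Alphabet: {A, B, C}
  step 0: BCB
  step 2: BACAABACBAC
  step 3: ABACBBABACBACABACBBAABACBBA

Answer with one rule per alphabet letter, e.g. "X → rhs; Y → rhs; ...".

  step 2 ⇒ step 3: BACAABACBAC ⇒ A·BAC·BBA·BAC·BAC·A·BAC·BBA·A·BAC·BBA
    A ↦ BAC
    B ↦ A
    C ↦ BBA

A->BAC, B->A, C->BBA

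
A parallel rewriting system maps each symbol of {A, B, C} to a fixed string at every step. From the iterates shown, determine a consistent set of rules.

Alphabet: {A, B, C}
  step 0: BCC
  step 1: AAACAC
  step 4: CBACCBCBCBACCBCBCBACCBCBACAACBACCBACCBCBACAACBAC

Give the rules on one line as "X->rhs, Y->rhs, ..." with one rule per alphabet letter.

  step 0 ⇒ step 1: BCC ⇒ AA·AC·AC
    B ↦ AA
    C ↦ AC
    A ↦ CB  (constrained at step 1)

A->CB, B->AA, C->AC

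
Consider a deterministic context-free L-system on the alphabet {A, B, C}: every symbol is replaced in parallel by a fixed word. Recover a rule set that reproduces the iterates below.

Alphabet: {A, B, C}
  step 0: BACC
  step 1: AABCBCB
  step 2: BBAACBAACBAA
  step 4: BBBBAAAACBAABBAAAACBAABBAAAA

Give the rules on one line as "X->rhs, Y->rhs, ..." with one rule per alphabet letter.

  step 1 ⇒ step 2: AABCBCB ⇒ B·B·AA·CB·AA·CB·AA
    A ↦ B
    B ↦ AA
    C ↦ CB

A->B, B->AA, C->CB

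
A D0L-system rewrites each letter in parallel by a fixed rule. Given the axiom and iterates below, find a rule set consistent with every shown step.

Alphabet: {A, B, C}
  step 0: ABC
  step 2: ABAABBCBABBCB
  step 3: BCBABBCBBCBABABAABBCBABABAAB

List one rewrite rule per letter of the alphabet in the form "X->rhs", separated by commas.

A->BCB, B->AB, C->A

  step 2 ⇒ step 3: ABAABBCBABBCB ⇒ BCB·AB·BCB·BCB·AB·AB·A·AB·BCB·AB·AB·A·AB
    A ↦ BCB
    B ↦ AB
    C ↦ A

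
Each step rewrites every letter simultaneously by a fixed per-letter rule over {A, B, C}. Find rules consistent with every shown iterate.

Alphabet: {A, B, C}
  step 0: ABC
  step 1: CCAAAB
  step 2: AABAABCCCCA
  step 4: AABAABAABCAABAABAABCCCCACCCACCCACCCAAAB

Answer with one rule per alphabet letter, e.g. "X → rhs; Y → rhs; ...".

A->C, B->CA, C->AAB

  step 1 ⇒ step 2: CCAAAB ⇒ AAB·AAB·C·C·C·CA
    A ↦ C
    B ↦ CA
    C ↦ AAB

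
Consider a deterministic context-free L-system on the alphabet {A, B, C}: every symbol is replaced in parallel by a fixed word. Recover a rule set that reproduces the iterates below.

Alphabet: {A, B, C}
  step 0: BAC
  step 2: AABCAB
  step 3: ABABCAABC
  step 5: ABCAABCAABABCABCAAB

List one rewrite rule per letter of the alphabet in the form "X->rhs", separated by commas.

A->AB, B->C, C->A

  step 2 ⇒ step 3: AABCAB ⇒ AB·AB·C·A·AB·C
    A ↦ AB
    B ↦ C
    C ↦ A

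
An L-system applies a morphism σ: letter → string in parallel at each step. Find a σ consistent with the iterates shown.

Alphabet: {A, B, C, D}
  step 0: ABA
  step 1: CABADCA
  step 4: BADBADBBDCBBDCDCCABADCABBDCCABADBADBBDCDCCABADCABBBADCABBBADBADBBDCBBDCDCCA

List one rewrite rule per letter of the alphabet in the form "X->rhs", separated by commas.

A->CA, B->BAD, C->DC, D->BB

  step 0 ⇒ step 1: ABA ⇒ CA·BAD·CA
    A ↦ CA
    B ↦ BAD
    C ↦ DC  (constrained at step 1)
    D ↦ BB  (constrained at step 1)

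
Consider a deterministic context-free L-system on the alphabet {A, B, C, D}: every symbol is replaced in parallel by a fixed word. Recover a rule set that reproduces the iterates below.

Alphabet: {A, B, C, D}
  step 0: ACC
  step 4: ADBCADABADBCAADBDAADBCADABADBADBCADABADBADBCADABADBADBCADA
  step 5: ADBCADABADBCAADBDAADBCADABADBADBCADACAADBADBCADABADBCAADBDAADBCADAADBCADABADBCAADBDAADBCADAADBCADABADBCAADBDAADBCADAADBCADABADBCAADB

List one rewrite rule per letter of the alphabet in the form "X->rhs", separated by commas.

A->ADB, B->DA, C->B, D->CA

  step 4 ⇒ step 5: ADBCADABADBCAADBDAADBCADABADBADBCADABADBADBCADABADBADBCADA ⇒ ADB·CA·DA·B·ADB·CA·ADB·DA·ADB·CA·DA·B·ADB·ADB·CA·DA·CA·ADB·ADB·CA·DA·B·ADB·CA·ADB·DA·ADB·CA·DA·ADB·CA·DA·B·ADB·CA·ADB·DA·ADB·CA·DA·ADB·CA·DA·B·ADB·CA·ADB·DA·ADB·CA·DA·ADB·CA·DA·B·ADB·CA·ADB
    A ↦ ADB
    B ↦ DA
    C ↦ B
    D ↦ CA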